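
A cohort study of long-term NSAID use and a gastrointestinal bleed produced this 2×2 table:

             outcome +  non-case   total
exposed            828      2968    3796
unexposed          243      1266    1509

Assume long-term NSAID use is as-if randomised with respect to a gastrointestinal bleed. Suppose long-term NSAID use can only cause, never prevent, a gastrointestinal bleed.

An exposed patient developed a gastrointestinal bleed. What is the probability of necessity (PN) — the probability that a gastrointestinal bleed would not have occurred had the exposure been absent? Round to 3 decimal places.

PN ≈ 0.262

p₁ = P(outcome | exposed) = 828/3796 = 0.21812
p₀ = P(outcome | unexposed) = 243/1509 = 0.16103
Under exogeneity and monotonicity, PN = (p₁ − p₀)/p₁.
PN = (0.21812 − 0.16103) / 0.21812 ≈ 0.2617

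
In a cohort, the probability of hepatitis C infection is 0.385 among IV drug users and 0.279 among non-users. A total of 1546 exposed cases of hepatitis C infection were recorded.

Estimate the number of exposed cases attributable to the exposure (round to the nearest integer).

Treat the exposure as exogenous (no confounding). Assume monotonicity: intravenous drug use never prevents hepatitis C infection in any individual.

Let p₁ = 0.385, p₀ = 0.279.
PN = (p₁ − p₀)/p₁ = (0.385 − 0.279) / 0.385 ≈ 0.27532.
Attributable cases ≈ PN × (exposed cases) = 0.27532 × 1546 ≈ 425.65.

about 426 cases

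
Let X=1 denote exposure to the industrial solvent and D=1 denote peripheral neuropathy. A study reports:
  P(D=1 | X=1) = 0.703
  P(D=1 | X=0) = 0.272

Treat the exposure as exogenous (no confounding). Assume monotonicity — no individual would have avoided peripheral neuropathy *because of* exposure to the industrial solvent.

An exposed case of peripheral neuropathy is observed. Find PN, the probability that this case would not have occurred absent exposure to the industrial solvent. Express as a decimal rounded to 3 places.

Let p₁ = 0.703, p₀ = 0.272.
Under exogeneity and monotonicity, PN = (p₁ − p₀) / p₁.
PN = (0.703 − 0.272) / 0.703 = 0.431 / 0.703 ≈ 0.6131

PN ≈ 0.613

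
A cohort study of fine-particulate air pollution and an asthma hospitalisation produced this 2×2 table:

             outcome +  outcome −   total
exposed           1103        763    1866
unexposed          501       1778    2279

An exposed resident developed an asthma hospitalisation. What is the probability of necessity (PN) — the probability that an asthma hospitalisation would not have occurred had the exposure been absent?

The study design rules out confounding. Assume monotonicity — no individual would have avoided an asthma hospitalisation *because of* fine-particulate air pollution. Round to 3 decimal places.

PN ≈ 0.628

p₁ = P(outcome | exposed) = 1103/1866 = 0.5911
p₀ = P(outcome | unexposed) = 501/2279 = 0.21983
Under exogeneity and monotonicity, PN = (p₁ − p₀) / p₁.
PN = (0.5911 − 0.21983) / 0.5911 = 0.37127 / 0.5911 ≈ 0.6281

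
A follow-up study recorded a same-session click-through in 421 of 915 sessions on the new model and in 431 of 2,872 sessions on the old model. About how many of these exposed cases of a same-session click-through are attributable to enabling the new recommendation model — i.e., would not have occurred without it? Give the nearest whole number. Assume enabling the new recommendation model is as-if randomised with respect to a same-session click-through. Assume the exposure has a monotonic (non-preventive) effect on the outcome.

about 284 cases

p₁ = P(outcome | exposed) = 421/915 = 0.46011
p₀ = P(outcome | unexposed) = 431/2872 = 0.15007
PN = (p₁ − p₀)/p₁ = (0.46011 − 0.15007) / 0.46011 ≈ 0.67384.
Attributable cases ≈ PN × (exposed cases) = 0.67384 × 421 ≈ 283.69.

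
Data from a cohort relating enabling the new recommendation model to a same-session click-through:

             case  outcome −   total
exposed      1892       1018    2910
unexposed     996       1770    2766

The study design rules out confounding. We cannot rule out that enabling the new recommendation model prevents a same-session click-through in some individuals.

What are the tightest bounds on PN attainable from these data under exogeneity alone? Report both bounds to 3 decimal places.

0.446 ≤ PN ≤ 0.984

p₁ = P(outcome | exposed) = 1892/2910 = 0.65017
p₀ = P(outcome | unexposed) = 996/2766 = 0.36009
Under exogeneity alone the bounds on PN are max{0,(p₁−p₀)/p₁} ≤ PN ≤ min{1,(1−p₀)/p₁}.
  lower = (p₁ − p₀)/p₁ = 0.29009 / 0.65017 ≈ 0.4462
  upper = min{1, (1 − p₀)/p₁} = 0.63991 / 0.65017 ≈ 0.9842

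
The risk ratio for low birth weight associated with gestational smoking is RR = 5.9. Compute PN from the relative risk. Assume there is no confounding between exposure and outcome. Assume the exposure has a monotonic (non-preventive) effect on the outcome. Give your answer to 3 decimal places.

PN ≈ 0.831

Under exogeneity and monotonicity, PN = (RR − 1) / RR = 1 − 1/RR.
PN = (5.9 − 1) / 5.9 = 4.9 / 5.9 ≈ 0.8305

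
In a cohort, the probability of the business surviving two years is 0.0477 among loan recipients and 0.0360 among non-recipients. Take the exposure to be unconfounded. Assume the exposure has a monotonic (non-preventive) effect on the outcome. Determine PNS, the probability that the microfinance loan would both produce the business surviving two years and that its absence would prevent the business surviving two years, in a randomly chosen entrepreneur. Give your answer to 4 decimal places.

Let p₁ = 0.0477, p₀ = 0.036.
Under exogeneity and monotonicity, PNS = p₁ − p₀.
PNS = 0.0477 − 0.036 = 0.0117

PNS ≈ 0.0117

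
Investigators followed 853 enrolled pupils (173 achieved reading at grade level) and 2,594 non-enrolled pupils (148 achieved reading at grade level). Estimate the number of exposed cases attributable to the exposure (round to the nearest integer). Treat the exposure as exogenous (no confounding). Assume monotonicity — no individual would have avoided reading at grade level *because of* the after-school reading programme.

p₁ = P(outcome | exposed) = 173/853 = 0.20281
p₀ = P(outcome | unexposed) = 148/2594 = 0.057055
PN = (p₁ − p₀)/p₁ = (0.20281 − 0.057055) / 0.20281 ≈ 0.71868.
Attributable cases ≈ PN × (exposed cases) = 0.71868 × 173 ≈ 124.33.

about 124 cases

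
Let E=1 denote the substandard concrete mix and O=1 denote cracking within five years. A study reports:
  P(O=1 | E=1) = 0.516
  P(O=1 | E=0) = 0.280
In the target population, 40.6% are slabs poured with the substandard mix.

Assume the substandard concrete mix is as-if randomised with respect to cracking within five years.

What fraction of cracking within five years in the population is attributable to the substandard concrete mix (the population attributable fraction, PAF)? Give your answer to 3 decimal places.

Let p₁ = 0.516, p₀ = 0.28.
Overall risk P(Y=1) = π·p₁ + (1−π)·p₀ = 0.406×0.516 + 0.594×0.28 = 0.37582.
Under exogeneity, PAF = [P(Y=1) − p₀] / P(Y=1).
PAF = (0.37582 − 0.28) / 0.37582 ≈ 0.2550

PAF ≈ 0.255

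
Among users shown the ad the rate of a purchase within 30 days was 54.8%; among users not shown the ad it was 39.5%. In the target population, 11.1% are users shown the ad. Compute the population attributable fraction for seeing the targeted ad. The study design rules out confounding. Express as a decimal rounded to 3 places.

PAF ≈ 0.041

p₁ = 0.548, p₀ = 0.395.
Overall risk P(Y=1) = π·p₁ + (1−π)·p₀ = 0.111×0.548 + 0.889×0.395 = 0.41198.
Under exogeneity, PAF = [P(Y=1) − p₀] / P(Y=1).
PAF = (0.41198 − 0.395) / 0.41198 ≈ 0.0412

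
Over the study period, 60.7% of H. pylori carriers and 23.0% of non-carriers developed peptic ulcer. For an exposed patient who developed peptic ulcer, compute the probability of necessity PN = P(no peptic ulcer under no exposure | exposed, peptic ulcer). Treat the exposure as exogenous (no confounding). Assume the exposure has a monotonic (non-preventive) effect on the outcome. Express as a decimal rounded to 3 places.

PN ≈ 0.621

p₁ = 0.607, p₀ = 0.23.
Under exogeneity and monotonicity, PN = (p₁ − p₀) / p₁.
PN = (0.607 − 0.23) / 0.607 = 0.377 / 0.607 ≈ 0.6211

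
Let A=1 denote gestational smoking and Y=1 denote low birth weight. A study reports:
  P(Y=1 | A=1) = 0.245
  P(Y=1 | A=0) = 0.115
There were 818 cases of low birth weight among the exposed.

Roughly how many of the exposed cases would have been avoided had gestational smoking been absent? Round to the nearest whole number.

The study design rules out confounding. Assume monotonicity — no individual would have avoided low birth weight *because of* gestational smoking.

about 434 cases

Let p₁ = 0.245, p₀ = 0.115.
PN = (p₁ − p₀)/p₁ = (0.245 − 0.115) / 0.245 ≈ 0.53061.
Attributable cases ≈ PN × (exposed cases) = 0.53061 × 818 ≈ 434.04.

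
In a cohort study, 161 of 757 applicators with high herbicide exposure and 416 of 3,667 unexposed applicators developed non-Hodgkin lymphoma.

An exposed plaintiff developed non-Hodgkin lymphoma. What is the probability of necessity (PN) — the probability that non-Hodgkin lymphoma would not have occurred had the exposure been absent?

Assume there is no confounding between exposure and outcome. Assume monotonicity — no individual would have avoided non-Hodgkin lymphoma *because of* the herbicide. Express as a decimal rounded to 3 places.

PN ≈ 0.467

p₁ = P(outcome | exposed) = 161/757 = 0.21268
p₀ = P(outcome | unexposed) = 416/3667 = 0.11344
Under exogeneity and monotonicity, PN = (p₁ − p₀) / p₁.
PN = (0.21268 − 0.11344) / 0.21268 = 0.099237 / 0.21268 ≈ 0.4666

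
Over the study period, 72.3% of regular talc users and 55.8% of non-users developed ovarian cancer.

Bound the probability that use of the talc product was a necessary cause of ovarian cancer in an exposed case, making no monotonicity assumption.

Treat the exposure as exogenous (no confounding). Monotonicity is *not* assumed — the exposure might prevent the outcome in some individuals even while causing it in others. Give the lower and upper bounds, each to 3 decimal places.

p₁ = 0.723, p₀ = 0.558.
Under exogeneity alone the bounds on PN are max{0,(p₁−p₀)/p₁} ≤ PN ≤ min{1,(1−p₀)/p₁}.
  lower = (p₁ − p₀)/p₁ = 0.165 / 0.723 ≈ 0.2282
  upper = min{1, (1 − p₀)/p₁} = 0.442 / 0.723 ≈ 0.6113

0.228 ≤ PN ≤ 0.611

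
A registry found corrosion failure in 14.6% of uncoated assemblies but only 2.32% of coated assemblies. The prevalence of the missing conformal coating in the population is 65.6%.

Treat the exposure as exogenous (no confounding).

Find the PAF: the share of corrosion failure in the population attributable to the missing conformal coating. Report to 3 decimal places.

p₁ = 0.146, p₀ = 0.0232.
Overall risk P(Y=1) = π·p₁ + (1−π)·p₀ = 0.656×0.146 + 0.344×0.0232 = 0.10376.
Under exogeneity, PAF = [P(Y=1) − p₀] / P(Y=1).
PAF = (0.10376 − 0.0232) / 0.10376 ≈ 0.7764

PAF ≈ 0.776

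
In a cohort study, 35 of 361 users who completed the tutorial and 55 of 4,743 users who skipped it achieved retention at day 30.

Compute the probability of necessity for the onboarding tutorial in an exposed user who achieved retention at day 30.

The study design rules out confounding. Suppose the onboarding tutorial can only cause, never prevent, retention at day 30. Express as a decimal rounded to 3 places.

PN ≈ 0.880

p₁ = P(outcome | exposed) = 35/361 = 0.096953
p₀ = P(outcome | unexposed) = 55/4743 = 0.011596
Under exogeneity and monotonicity, PN = (p₁ − p₀) / p₁.
PN = (0.096953 − 0.011596) / 0.096953 = 0.085357 / 0.096953 ≈ 0.8804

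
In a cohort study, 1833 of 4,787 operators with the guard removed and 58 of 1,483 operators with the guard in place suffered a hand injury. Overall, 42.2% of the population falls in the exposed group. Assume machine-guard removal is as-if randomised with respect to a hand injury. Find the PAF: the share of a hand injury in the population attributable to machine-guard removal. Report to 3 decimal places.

PAF ≈ 0.788

p₁ = P(outcome | exposed) = 1833/4787 = 0.38291
p₀ = P(outcome | unexposed) = 58/1483 = 0.03911
Overall risk P(Y=1) = π·p₁ + (1−π)·p₀ = 0.422×0.38291 + 0.578×0.03911 = 0.18419.
Under exogeneity, PAF = [P(Y=1) − p₀] / P(Y=1).
PAF = (0.18419 − 0.03911) / 0.18419 ≈ 0.7877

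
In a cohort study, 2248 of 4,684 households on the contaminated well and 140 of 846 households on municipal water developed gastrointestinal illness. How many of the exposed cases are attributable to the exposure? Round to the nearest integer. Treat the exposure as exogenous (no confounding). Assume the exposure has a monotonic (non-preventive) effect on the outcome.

p₁ = P(outcome | exposed) = 2248/4684 = 0.47993
p₀ = P(outcome | unexposed) = 140/846 = 0.16548
PN = (p₁ − p₀)/p₁ = (0.47993 − 0.16548) / 0.47993 ≈ 0.65519.
Attributable cases ≈ PN × (exposed cases) = 0.65519 × 2248 ≈ 1472.87.

about 1473 cases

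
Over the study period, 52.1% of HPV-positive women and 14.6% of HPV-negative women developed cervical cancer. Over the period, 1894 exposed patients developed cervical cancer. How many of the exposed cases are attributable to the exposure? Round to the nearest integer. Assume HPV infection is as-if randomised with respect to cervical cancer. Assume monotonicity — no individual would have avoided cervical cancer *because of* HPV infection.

about 1363 cases

p₁ = 0.521, p₀ = 0.146.
PN = (p₁ − p₀)/p₁ = (0.521 − 0.146) / 0.521 ≈ 0.71977.
Attributable cases ≈ PN × (exposed cases) = 0.71977 × 1894 ≈ 1363.24.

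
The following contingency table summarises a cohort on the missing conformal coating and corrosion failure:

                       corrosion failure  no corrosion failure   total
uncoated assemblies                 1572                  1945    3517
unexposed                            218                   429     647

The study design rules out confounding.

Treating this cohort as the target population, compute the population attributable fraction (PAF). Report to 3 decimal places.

PAF ≈ 0.216

p₁ = P(outcome | exposed) = 1572/3517 = 0.44697
p₀ = P(outcome | unexposed) = 218/647 = 0.33694
Exposure prevalence π = 3517/4164 = 0.84462; overall risk P(Y=1) = 0.42988.
Under exogeneity, PAF = [P(Y=1) − p₀]/P(Y=1).
PAF = (0.42988 − 0.33694) / 0.42988 ≈ 0.2162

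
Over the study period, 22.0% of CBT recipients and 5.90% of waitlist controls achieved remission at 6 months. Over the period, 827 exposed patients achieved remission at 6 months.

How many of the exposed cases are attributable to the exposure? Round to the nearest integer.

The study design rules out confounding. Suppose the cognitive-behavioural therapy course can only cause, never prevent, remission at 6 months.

p₁ = 0.22, p₀ = 0.059.
PN = (p₁ − p₀)/p₁ = (0.22 − 0.059) / 0.22 ≈ 0.73182.
Attributable cases ≈ PN × (exposed cases) = 0.73182 × 827 ≈ 605.21.

about 605 cases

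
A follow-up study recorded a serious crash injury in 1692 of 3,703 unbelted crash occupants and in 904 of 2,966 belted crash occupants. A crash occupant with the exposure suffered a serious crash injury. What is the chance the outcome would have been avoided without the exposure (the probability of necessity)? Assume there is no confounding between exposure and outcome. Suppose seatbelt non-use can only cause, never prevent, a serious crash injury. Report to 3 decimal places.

PN ≈ 0.333

p₁ = P(outcome | exposed) = 1692/3703 = 0.45693
p₀ = P(outcome | unexposed) = 904/2966 = 0.30479
Under exogeneity and monotonicity, PN = (p₁ − p₀) / p₁.
PN = (0.45693 − 0.30479) / 0.45693 = 0.15214 / 0.45693 ≈ 0.3330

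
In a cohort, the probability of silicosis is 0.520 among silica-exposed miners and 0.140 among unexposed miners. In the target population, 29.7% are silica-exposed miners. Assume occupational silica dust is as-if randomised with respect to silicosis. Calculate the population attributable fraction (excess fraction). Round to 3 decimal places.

PAF ≈ 0.446

Let p₁ = 0.52, p₀ = 0.14.
Overall risk P(Y=1) = π·p₁ + (1−π)·p₀ = 0.297×0.52 + 0.703×0.14 = 0.25286.
Under exogeneity, PAF = [P(Y=1) − p₀] / P(Y=1).
PAF = (0.25286 − 0.14) / 0.25286 ≈ 0.4463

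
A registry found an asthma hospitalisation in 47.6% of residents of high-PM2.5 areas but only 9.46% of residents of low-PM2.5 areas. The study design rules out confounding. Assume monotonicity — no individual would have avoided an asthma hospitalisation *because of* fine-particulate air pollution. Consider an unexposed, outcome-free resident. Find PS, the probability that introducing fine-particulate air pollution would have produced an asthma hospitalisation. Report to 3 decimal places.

p₁ = 0.476, p₀ = 0.0946.
Under exogeneity and monotonicity, PS = (p₁ − p₀) / (1 − p₀).
PS = (0.476 − 0.0946) / (1 − 0.0946) = 0.3814 / 0.9054 ≈ 0.4213

PS ≈ 0.421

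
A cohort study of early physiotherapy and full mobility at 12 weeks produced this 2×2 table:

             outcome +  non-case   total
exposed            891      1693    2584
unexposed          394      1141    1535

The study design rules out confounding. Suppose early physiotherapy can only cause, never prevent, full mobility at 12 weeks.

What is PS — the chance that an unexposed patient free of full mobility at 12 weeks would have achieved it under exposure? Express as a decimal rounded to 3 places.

PS ≈ 0.119

p₁ = P(outcome | exposed) = 891/2584 = 0.34481
p₀ = P(outcome | unexposed) = 394/1535 = 0.25668
Under exogeneity and monotonicity, PS = (p₁ − p₀)/(1 − p₀).
PS = (0.34481 − 0.25668) / 0.74332 ≈ 0.1186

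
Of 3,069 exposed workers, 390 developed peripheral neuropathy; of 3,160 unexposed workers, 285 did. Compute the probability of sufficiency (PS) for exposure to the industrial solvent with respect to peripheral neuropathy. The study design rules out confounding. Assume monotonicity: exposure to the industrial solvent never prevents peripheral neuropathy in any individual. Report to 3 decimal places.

PS ≈ 0.041

p₁ = P(outcome | exposed) = 390/3069 = 0.12708
p₀ = P(outcome | unexposed) = 285/3160 = 0.09019
Under exogeneity and monotonicity, PS = (p₁ − p₀) / (1 − p₀).
PS = (0.12708 − 0.09019) / (1 − 0.09019) = 0.036887 / 0.90981 ≈ 0.0405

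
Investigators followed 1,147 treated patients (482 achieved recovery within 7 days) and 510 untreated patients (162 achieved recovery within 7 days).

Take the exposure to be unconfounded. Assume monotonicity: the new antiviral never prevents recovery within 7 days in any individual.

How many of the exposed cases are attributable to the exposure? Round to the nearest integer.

p₁ = P(outcome | exposed) = 482/1147 = 0.42023
p₀ = P(outcome | unexposed) = 162/510 = 0.31765
PN = (p₁ − p₀)/p₁ = (0.42023 − 0.31765) / 0.42023 ≈ 0.24411.
Attributable cases ≈ PN × (exposed cases) = 0.24411 × 482 ≈ 117.66.

about 118 cases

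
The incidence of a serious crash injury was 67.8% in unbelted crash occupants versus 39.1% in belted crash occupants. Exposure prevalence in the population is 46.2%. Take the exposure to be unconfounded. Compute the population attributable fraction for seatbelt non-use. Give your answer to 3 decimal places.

p₁ = 0.678, p₀ = 0.391.
Overall risk P(Y=1) = π·p₁ + (1−π)·p₀ = 0.462×0.678 + 0.538×0.391 = 0.52359.
Under exogeneity, PAF = [P(Y=1) − p₀] / P(Y=1).
PAF = (0.52359 − 0.391) / 0.52359 ≈ 0.2532

PAF ≈ 0.253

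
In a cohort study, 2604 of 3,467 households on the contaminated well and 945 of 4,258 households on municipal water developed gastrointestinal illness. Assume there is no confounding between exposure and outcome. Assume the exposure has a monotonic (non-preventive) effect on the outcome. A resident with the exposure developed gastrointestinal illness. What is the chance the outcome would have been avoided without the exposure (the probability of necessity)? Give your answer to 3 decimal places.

p₁ = P(outcome | exposed) = 2604/3467 = 0.75108
p₀ = P(outcome | unexposed) = 945/4258 = 0.22194
Under exogeneity and monotonicity, PN = (p₁ − p₀) / p₁.
PN = (0.75108 − 0.22194) / 0.75108 = 0.52915 / 0.75108 ≈ 0.7045

PN ≈ 0.705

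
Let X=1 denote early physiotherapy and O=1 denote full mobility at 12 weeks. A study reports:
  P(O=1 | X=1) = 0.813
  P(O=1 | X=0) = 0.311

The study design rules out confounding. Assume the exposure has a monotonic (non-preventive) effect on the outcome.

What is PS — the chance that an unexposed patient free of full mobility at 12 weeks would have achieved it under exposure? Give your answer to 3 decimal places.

Let p₁ = 0.813, p₀ = 0.311.
Under exogeneity and monotonicity, PS = (p₁ − p₀) / (1 − p₀).
PS = (0.813 − 0.311) / (1 − 0.311) = 0.502 / 0.689 ≈ 0.7286

PS ≈ 0.729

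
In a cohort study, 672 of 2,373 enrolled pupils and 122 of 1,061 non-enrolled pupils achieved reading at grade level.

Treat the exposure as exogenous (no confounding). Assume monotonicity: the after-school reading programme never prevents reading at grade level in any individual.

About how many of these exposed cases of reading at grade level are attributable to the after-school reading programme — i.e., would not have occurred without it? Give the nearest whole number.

about 399 cases

p₁ = P(outcome | exposed) = 672/2373 = 0.28319
p₀ = P(outcome | unexposed) = 122/1061 = 0.11499
PN = (p₁ − p₀)/p₁ = (0.28319 − 0.11499) / 0.28319 ≈ 0.59396.
Attributable cases ≈ PN × (exposed cases) = 0.59396 × 672 ≈ 399.14.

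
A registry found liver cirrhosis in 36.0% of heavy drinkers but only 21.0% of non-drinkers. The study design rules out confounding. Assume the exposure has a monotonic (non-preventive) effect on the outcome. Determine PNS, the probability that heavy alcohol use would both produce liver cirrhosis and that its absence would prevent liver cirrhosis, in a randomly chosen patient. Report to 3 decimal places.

PNS ≈ 0.150

p₁ = 0.36, p₀ = 0.21.
Under exogeneity and monotonicity, PNS = p₁ − p₀.
PNS = 0.36 − 0.21 = 0.15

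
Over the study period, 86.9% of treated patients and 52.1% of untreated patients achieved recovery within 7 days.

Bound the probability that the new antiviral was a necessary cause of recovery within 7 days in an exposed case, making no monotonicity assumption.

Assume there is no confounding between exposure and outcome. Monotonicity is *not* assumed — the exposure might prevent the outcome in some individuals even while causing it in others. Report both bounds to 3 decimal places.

p₁ = 0.869, p₀ = 0.521.
Under exogeneity alone the bounds on PN are max{0,(p₁−p₀)/p₁} ≤ PN ≤ min{1,(1−p₀)/p₁}.
  lower = (p₁ − p₀)/p₁ = 0.348 / 0.869 ≈ 0.4005
  upper = min{1, (1 − p₀)/p₁} = 0.479 / 0.869 ≈ 0.5512

0.400 ≤ PN ≤ 0.551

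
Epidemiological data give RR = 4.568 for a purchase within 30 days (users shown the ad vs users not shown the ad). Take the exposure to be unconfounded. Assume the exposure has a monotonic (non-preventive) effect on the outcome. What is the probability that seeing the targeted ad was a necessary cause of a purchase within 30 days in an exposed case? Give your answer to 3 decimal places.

PN ≈ 0.781

Under exogeneity and monotonicity, PN = (RR − 1) / RR = 1 − 1/RR.
PN = (4.568 − 1) / 4.568 = 3.568 / 4.568 ≈ 0.7811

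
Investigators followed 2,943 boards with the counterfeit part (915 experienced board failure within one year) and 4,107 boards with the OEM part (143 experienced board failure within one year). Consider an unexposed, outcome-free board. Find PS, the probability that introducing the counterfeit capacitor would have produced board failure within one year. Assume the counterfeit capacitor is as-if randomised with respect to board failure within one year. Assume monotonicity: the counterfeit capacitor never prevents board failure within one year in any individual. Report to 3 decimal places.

p₁ = P(outcome | exposed) = 915/2943 = 0.31091
p₀ = P(outcome | unexposed) = 143/4107 = 0.034819
Under exogeneity and monotonicity, PS = (p₁ − p₀) / (1 − p₀).
PS = (0.31091 − 0.034819) / (1 − 0.034819) = 0.27609 / 0.96518 ≈ 0.2860

PS ≈ 0.286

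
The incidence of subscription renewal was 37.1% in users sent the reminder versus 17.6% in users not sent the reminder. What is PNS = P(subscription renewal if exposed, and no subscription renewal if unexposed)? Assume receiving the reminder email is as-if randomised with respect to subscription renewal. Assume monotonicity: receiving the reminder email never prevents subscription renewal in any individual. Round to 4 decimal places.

PNS ≈ 0.1950

p₁ = 0.371, p₀ = 0.176.
Under exogeneity and monotonicity, PNS = p₁ − p₀.
PNS = 0.371 − 0.176 = 0.195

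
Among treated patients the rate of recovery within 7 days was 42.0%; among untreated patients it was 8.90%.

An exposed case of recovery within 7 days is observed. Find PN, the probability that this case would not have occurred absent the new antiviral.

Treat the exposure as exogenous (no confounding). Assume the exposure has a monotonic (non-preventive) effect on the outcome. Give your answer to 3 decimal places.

PN ≈ 0.788

p₁ = 0.42, p₀ = 0.089.
Under exogeneity and monotonicity, PN = (p₁ − p₀) / p₁.
PN = (0.42 − 0.089) / 0.42 = 0.331 / 0.42 ≈ 0.7881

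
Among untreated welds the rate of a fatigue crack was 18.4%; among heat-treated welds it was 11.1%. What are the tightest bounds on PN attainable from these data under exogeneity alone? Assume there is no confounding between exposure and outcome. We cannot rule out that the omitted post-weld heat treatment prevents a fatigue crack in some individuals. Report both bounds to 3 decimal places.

p₁ = 0.184, p₀ = 0.111.
Under exogeneity alone the bounds on PN are max{0,(p₁−p₀)/p₁} ≤ PN ≤ min{1,(1−p₀)/p₁}.
  lower = (p₁ − p₀)/p₁ = 0.073 / 0.184 ≈ 0.3967
  upper = min{1, (1 − p₀)/p₁} = 0.889 / 0.184 ≈ 4.8315 → capped at 1

0.397 ≤ PN ≤ 1.000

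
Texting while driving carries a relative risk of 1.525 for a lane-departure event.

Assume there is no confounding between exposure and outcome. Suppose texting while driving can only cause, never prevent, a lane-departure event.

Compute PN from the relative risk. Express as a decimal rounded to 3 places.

PN ≈ 0.344

Under exogeneity and monotonicity, PN = (RR − 1) / RR = 1 − 1/RR.
PN = (1.525 − 1) / 1.525 = 0.525 / 1.525 ≈ 0.3443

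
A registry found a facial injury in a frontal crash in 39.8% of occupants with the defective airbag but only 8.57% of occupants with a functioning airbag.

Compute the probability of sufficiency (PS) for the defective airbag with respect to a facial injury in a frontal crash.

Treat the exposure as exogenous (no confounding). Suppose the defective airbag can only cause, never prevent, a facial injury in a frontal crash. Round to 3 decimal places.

PS ≈ 0.342

p₁ = 0.398, p₀ = 0.0857.
Under exogeneity and monotonicity, PS = (p₁ − p₀) / (1 − p₀).
PS = (0.398 − 0.0857) / (1 − 0.0857) = 0.3123 / 0.9143 ≈ 0.3416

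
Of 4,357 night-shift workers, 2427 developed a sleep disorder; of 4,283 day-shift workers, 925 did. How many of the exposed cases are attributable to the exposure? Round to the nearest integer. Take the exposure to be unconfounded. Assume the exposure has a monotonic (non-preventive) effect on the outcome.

about 1486 cases

p₁ = P(outcome | exposed) = 2427/4357 = 0.55703
p₀ = P(outcome | unexposed) = 925/4283 = 0.21597
PN = (p₁ − p₀)/p₁ = (0.55703 − 0.21597) / 0.55703 ≈ 0.61229.
Attributable cases ≈ PN × (exposed cases) = 0.61229 × 2427 ≈ 1486.02.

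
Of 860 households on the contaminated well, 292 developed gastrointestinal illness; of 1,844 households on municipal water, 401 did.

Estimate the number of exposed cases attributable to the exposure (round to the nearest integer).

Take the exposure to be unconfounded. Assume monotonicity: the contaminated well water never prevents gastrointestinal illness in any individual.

p₁ = P(outcome | exposed) = 292/860 = 0.33953
p₀ = P(outcome | unexposed) = 401/1844 = 0.21746
PN = (p₁ − p₀)/p₁ = (0.33953 − 0.21746) / 0.33953 ≈ 0.35953.
Attributable cases ≈ PN × (exposed cases) = 0.35953 × 292 ≈ 104.98.

about 105 cases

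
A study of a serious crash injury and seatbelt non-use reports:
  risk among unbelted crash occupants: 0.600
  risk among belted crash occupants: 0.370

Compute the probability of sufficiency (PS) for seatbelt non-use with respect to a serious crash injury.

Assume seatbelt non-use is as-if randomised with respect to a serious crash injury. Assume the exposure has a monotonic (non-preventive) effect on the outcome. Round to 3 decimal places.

Let p₁ = 0.6, p₀ = 0.37.
Under exogeneity and monotonicity, PS = (p₁ − p₀) / (1 − p₀).
PS = (0.6 − 0.37) / (1 − 0.37) = 0.23 / 0.63 ≈ 0.3651

PS ≈ 0.365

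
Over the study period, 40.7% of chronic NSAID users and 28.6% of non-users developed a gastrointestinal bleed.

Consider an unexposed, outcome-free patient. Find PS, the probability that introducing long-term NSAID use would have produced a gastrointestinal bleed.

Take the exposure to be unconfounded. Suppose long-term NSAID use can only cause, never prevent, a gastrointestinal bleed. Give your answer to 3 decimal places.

p₁ = 0.407, p₀ = 0.286.
Under exogeneity and monotonicity, PS = (p₁ − p₀) / (1 − p₀).
PS = (0.407 − 0.286) / (1 − 0.286) = 0.121 / 0.714 ≈ 0.1695

PS ≈ 0.169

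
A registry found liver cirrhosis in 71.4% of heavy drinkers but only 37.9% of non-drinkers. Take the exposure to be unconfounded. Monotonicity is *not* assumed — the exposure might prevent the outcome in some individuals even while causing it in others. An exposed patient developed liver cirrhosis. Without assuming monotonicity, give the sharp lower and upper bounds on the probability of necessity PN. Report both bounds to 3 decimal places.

p₁ = 0.714, p₀ = 0.379.
Under exogeneity alone the bounds on PN are max{0,(p₁−p₀)/p₁} ≤ PN ≤ min{1,(1−p₀)/p₁}.
  lower = (p₁ − p₀)/p₁ = 0.335 / 0.714 ≈ 0.4692
  upper = min{1, (1 − p₀)/p₁} = 0.621 / 0.714 ≈ 0.8697

0.469 ≤ PN ≤ 0.870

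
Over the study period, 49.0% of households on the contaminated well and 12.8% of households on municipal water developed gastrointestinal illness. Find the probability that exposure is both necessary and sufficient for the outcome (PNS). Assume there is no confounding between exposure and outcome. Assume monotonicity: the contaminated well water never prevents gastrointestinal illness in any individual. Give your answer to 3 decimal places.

PNS ≈ 0.362

p₁ = 0.49, p₀ = 0.128.
Under exogeneity and monotonicity, PNS = p₁ − p₀.
PNS = 0.49 − 0.128 = 0.362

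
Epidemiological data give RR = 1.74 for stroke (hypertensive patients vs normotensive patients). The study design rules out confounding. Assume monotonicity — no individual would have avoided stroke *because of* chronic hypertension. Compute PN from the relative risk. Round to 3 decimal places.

Under exogeneity and monotonicity, PN = (RR − 1) / RR = 1 − 1/RR.
PN = (1.74 − 1) / 1.74 = 0.74 / 1.74 ≈ 0.4253

PN ≈ 0.425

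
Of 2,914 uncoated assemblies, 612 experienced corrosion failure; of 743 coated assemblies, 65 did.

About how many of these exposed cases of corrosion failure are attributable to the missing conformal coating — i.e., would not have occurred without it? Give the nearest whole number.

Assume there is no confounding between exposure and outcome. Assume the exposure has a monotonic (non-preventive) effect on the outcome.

p₁ = P(outcome | exposed) = 612/2914 = 0.21002
p₀ = P(outcome | unexposed) = 65/743 = 0.087483
PN = (p₁ − p₀)/p₁ = (0.21002 − 0.087483) / 0.21002 ≈ 0.58345.
Attributable cases ≈ PN × (exposed cases) = 0.58345 × 612 ≈ 357.07.

about 357 cases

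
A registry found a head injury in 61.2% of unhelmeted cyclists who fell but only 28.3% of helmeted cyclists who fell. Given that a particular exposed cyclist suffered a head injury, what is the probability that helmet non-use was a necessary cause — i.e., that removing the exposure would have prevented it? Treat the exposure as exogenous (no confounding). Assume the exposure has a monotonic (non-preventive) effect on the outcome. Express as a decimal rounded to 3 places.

p₁ = 0.612, p₀ = 0.283.
Under exogeneity and monotonicity, PN = (p₁ − p₀) / p₁.
PN = (0.612 − 0.283) / 0.612 = 0.329 / 0.612 ≈ 0.5376

PN ≈ 0.538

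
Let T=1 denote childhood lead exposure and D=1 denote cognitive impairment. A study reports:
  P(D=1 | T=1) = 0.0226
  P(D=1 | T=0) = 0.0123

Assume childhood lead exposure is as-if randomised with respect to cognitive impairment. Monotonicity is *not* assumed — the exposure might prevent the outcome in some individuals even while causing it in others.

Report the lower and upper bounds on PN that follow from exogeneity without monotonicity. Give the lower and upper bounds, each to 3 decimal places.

0.456 ≤ PN ≤ 1.000

Let p₁ = 0.0226, p₀ = 0.0123.
Under exogeneity alone the bounds on PN are max{0,(p₁−p₀)/p₁} ≤ PN ≤ min{1,(1−p₀)/p₁}.
  lower = (p₁ − p₀)/p₁ = 0.0103 / 0.0226 ≈ 0.4558
  upper = min{1, (1 − p₀)/p₁} = 0.9877 / 0.0226 ≈ 43.7035 → capped at 1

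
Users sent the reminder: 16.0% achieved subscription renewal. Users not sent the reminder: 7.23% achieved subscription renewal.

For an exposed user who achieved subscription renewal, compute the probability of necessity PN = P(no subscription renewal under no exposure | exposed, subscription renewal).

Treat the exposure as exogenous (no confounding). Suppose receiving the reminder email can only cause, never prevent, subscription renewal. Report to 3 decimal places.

PN ≈ 0.548

p₁ = 0.16, p₀ = 0.0723.
Under exogeneity and monotonicity, PN = (p₁ − p₀) / p₁.
PN = (0.16 − 0.0723) / 0.16 = 0.0877 / 0.16 ≈ 0.5481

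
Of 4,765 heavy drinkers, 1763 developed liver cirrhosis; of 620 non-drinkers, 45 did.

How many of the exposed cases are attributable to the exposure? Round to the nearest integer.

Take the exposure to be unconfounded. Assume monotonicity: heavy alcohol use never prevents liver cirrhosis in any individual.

p₁ = P(outcome | exposed) = 1763/4765 = 0.36999
p₀ = P(outcome | unexposed) = 45/620 = 0.072581
PN = (p₁ − p₀)/p₁ = (0.36999 − 0.072581) / 0.36999 ≈ 0.80383.
Attributable cases ≈ PN × (exposed cases) = 0.80383 × 1763 ≈ 1417.15.

about 1417 cases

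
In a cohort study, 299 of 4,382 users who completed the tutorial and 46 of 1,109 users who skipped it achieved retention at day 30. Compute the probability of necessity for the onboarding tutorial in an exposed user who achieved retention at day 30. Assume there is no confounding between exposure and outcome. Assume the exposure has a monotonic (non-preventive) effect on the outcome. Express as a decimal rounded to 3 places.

PN ≈ 0.392

p₁ = P(outcome | exposed) = 299/4382 = 0.068234
p₀ = P(outcome | unexposed) = 46/1109 = 0.041479
Under exogeneity and monotonicity, PN = (p₁ − p₀) / p₁.
PN = (0.068234 − 0.041479) / 0.068234 = 0.026755 / 0.068234 ≈ 0.3921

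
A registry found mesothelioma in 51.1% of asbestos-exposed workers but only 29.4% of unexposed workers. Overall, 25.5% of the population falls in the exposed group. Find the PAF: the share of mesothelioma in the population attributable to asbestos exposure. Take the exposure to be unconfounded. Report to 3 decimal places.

PAF ≈ 0.158

p₁ = 0.511, p₀ = 0.294.
Overall risk P(Y=1) = π·p₁ + (1−π)·p₀ = 0.255×0.511 + 0.745×0.294 = 0.34933.
Under exogeneity, PAF = [P(Y=1) − p₀] / P(Y=1).
PAF = (0.34933 − 0.294) / 0.34933 ≈ 0.1584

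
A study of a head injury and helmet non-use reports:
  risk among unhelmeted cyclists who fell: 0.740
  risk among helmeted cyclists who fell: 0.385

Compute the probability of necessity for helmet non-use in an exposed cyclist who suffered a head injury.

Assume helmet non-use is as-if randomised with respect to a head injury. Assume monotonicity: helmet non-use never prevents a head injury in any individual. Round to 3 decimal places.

Let p₁ = 0.74, p₀ = 0.385.
Under exogeneity and monotonicity, PN = (p₁ − p₀) / p₁.
PN = (0.74 − 0.385) / 0.74 = 0.355 / 0.74 ≈ 0.4797

PN ≈ 0.480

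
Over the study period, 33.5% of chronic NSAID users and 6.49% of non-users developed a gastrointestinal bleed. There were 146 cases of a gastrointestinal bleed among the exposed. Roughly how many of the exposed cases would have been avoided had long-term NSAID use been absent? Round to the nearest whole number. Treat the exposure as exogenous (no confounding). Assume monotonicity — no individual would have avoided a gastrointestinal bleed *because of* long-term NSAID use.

p₁ = 0.335, p₀ = 0.0649.
PN = (p₁ − p₀)/p₁ = (0.335 − 0.0649) / 0.335 ≈ 0.80627.
Attributable cases ≈ PN × (exposed cases) = 0.80627 × 146 ≈ 117.72.

about 118 cases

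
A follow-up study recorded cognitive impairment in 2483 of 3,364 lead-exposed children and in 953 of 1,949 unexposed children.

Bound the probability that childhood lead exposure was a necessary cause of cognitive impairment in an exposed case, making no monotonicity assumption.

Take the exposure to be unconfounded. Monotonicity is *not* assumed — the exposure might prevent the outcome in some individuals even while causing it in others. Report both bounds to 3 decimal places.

0.338 ≤ PN ≤ 0.692

p₁ = P(outcome | exposed) = 2483/3364 = 0.73811
p₀ = P(outcome | unexposed) = 953/1949 = 0.48897
Under exogeneity alone the bounds on PN are max{0,(p₁−p₀)/p₁} ≤ PN ≤ min{1,(1−p₀)/p₁}.
  lower = (p₁ − p₀)/p₁ = 0.24914 / 0.73811 ≈ 0.3375
  upper = min{1, (1 − p₀)/p₁} = 0.51103 / 0.73811 ≈ 0.6924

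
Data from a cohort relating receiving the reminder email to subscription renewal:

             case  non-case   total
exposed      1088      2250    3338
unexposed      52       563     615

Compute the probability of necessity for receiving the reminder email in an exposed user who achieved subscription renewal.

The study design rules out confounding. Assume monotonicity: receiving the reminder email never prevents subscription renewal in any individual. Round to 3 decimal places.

p₁ = P(outcome | exposed) = 1088/3338 = 0.32594
p₀ = P(outcome | unexposed) = 52/615 = 0.084553
Under exogeneity and monotonicity, PN = (p₁ − p₀) / p₁.
PN = (0.32594 − 0.084553) / 0.32594 = 0.24139 / 0.32594 ≈ 0.7406

PN ≈ 0.741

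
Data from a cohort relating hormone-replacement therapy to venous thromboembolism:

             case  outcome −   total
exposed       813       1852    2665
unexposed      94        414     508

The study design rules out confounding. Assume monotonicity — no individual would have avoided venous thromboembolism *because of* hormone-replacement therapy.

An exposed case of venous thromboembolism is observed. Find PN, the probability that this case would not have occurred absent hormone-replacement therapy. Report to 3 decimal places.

p₁ = P(outcome | exposed) = 813/2665 = 0.30507
p₀ = P(outcome | unexposed) = 94/508 = 0.18504
Under exogeneity and monotonicity, PN = (p₁ − p₀)/p₁.
PN = (0.30507 − 0.18504) / 0.30507 ≈ 0.3934

PN ≈ 0.393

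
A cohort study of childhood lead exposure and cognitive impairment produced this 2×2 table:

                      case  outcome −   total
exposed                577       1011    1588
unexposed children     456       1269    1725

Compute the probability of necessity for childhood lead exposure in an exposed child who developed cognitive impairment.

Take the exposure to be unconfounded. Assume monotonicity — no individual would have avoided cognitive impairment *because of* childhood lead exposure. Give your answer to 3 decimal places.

PN ≈ 0.272

p₁ = P(outcome | exposed) = 577/1588 = 0.36335
p₀ = P(outcome | unexposed) = 456/1725 = 0.26435
Under exogeneity and monotonicity, PN = (p₁ − p₀)/p₁.
PN = (0.36335 − 0.26435) / 0.36335 ≈ 0.2725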